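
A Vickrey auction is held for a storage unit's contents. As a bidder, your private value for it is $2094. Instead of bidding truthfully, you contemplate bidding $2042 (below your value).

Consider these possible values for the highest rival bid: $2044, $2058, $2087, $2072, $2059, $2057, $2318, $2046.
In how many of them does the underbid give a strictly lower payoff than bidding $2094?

The deviation hurts exactly when the highest competing bid lies strictly between $2042 and $2094 — underbidding then forfeits a profitable win.
$2044: inside the interval → strictly worse (loss $50).
$2058: inside the interval → strictly worse (loss $36).
$2087: inside the interval → strictly worse (loss $7).
$2072: inside the interval → strictly worse (loss $22).
$2059: inside the interval → strictly worse (loss $35).
$2057: inside the interval → strictly worse (loss $37).
$2318: above both → same outcome either way.
$2046: inside the interval → strictly worse (loss $48).
Count: 7.

7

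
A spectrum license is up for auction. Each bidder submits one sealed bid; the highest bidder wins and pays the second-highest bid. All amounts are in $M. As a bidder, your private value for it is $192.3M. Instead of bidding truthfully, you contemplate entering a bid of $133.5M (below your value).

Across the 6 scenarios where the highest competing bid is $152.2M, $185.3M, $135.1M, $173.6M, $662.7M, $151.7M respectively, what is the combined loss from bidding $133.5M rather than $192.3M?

$163.6M

The deviation costs you only when the competing bid falls strictly between $133.5M and $192.3M; elsewhere both bids give the same outcome.
$152.2M: truthful payoff $40.1M, deviation payoff $0M → loss $40.1M.
$185.3M: truthful payoff $7M, deviation payoff $0M → loss $7M.
$135.1M: truthful payoff $57.2M, deviation payoff $0M → loss $57.2M.
$173.6M: truthful payoff $18.7M, deviation payoff $0M → loss $18.7M.
$662.7M: outcomes coincide → loss $0M.
$151.7M: truthful payoff $40.6M, deviation payoff $0M → loss $40.6M.
Total loss = $40.1M + $7M + $57.2M + $18.7M + $40.6M = $163.6M.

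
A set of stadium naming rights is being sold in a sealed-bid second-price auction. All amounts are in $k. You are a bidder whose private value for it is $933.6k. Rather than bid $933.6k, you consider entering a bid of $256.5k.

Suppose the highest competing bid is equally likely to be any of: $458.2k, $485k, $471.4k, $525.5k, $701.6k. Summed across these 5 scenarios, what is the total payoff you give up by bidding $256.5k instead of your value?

$2026.3k

The deviation costs you only when the competing bid falls strictly between $256.5k and $933.6k; elsewhere both bids give the same outcome.
$458.2k: truthful payoff $475.4k, deviation payoff $0k → loss $475.4k.
$485k: truthful payoff $448.6k, deviation payoff $0k → loss $448.6k.
$471.4k: truthful payoff $462.2k, deviation payoff $0k → loss $462.2k.
$525.5k: truthful payoff $408.1k, deviation payoff $0k → loss $408.1k.
$701.6k: truthful payoff $232k, deviation payoff $0k → loss $232k.
Total loss = $475.4k + $448.6k + $462.2k + $408.1k + $232k = $2026.3k.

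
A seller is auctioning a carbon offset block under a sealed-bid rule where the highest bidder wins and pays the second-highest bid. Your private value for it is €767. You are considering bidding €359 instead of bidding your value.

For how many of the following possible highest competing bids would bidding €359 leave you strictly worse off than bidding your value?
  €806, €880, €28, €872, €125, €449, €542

The deviation hurts exactly when the highest competing bid lies strictly between €359 and €767 — underbidding then forfeits a profitable win.
€806: above both → same outcome either way.
€880: above both → same outcome either way.
€28: below both → same outcome either way.
€872: above both → same outcome either way.
€125: below both → same outcome either way.
€449: inside the interval → strictly worse (loss €318).
€542: inside the interval → strictly worse (loss €225).
Count: 2.

2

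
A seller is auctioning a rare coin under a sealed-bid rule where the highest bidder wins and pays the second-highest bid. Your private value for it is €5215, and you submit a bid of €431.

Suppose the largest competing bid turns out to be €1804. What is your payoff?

Your bid €431 is below the highest competing bid €1804, so you lose.
A losing bidder pays nothing and receives nothing: payoff = €0.

€0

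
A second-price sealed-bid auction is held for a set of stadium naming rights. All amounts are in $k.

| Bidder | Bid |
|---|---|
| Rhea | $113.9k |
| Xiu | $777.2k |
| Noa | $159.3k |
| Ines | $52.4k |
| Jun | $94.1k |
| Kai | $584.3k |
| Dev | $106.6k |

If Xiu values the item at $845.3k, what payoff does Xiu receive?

$261k

Highest bid: Xiu at $777.2k, so Xiu wins.
Second-highest bid: Kai at $584.3k — that is the price the winner pays.
Xiu's payoff = value − price = $845.3k − $584.3k = $261k.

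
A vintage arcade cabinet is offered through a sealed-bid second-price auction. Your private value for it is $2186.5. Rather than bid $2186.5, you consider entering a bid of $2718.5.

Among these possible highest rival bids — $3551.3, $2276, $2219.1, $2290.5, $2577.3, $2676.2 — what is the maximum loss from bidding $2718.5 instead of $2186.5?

$3551.3: same outcome either way → loss $0.
$2276: truthful gives $0, deviation gives −$89.5 → loss $89.5.
$2219.1: truthful gives $0, deviation gives −$32.6 → loss $32.6.
$2290.5: truthful gives $0, deviation gives −$104 → loss $104.
$2577.3: truthful gives $0, deviation gives −$390.8 → loss $390.8.
$2676.2: truthful gives $0, deviation gives −$489.7 → loss $489.7.
Maximum loss: $489.7.

$489.7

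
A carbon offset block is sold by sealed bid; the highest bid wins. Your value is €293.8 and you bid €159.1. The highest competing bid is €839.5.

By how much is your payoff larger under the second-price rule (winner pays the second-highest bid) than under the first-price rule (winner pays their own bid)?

€0

Your bid €159.1 is below €839.5, so you lose under either rule.
Payoff is €0 in both cases; difference = €0.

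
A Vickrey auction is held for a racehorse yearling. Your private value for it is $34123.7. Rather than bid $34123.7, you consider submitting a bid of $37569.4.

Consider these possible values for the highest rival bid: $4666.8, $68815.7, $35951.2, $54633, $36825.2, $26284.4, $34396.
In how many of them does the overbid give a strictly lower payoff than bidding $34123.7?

3

The deviation hurts exactly when the highest competing bid lies strictly between $34123.7 and $37569.4 — overbidding then wins at a price above your value.
$4666.8: below both → same outcome either way.
$68815.7: above both → same outcome either way.
$35951.2: inside the interval → strictly worse (loss $1827.5).
$54633: above both → same outcome either way.
$36825.2: inside the interval → strictly worse (loss $2701.5).
$26284.4: below both → same outcome either way.
$34396: inside the interval → strictly worse (loss $272.3).
Count: 3.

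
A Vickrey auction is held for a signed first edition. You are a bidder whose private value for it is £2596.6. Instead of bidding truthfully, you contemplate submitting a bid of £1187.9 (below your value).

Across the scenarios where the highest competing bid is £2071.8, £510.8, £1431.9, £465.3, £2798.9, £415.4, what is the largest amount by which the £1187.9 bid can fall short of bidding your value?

£1164.7

£2071.8: truthful gives £524.8, deviation gives £0 → loss £524.8.
£510.8: same outcome either way → loss £0.
£1431.9: truthful gives £1164.7, deviation gives £0 → loss £1164.7.
£465.3: same outcome either way → loss £0.
£2798.9: same outcome either way → loss £0.
£415.4: same outcome either way → loss £0.
Maximum loss: £1164.7.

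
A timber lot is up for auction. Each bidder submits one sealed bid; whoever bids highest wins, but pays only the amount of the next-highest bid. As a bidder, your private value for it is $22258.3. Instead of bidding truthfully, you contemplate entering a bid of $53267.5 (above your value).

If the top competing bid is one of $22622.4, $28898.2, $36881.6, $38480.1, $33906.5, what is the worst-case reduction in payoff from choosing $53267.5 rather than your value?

$16221.8

$22622.4: truthful gives $0, deviation gives −$364.1 → loss $364.1.
$28898.2: truthful gives $0, deviation gives −$6639.9 → loss $6639.9.
$36881.6: truthful gives $0, deviation gives −$14623.3 → loss $14623.3.
$38480.1: truthful gives $0, deviation gives −$16221.8 → loss $16221.8.
$33906.5: truthful gives $0, deviation gives −$11648.2 → loss $11648.2.
Maximum loss: $16221.8.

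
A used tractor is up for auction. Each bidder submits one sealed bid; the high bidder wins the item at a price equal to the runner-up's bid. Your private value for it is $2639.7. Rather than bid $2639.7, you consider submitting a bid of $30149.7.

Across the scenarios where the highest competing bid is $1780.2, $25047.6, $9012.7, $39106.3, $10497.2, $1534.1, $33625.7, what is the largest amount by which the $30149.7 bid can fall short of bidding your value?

$22407.9

$1780.2: same outcome either way → loss $0.
$25047.6: truthful gives $0, deviation gives −$22407.9 → loss $22407.9.
$9012.7: truthful gives $0, deviation gives −$6373 → loss $6373.
$39106.3: same outcome either way → loss $0.
$10497.2: truthful gives $0, deviation gives −$7857.5 → loss $7857.5.
$1534.1: same outcome either way → loss $0.
$33625.7: same outcome either way → loss $0.
Maximum loss: $22407.9.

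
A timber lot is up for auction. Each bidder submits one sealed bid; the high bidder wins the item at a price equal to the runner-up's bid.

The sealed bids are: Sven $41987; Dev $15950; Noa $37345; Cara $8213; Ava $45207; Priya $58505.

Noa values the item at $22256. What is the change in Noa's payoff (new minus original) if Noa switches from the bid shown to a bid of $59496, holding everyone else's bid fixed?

The highest bid among the other bidders is $58505; Noa's bid doesn't change that.
Original bid $37345: Noa is not highest (top rival bid is $58505); payoff $0.
Alternative bid $59496: Noa is highest, pays the top rival bid $58505; payoff $22256 − $58505 = −$36249.
Change in payoff = −$36249 − ($0) = −$36249.

−$36249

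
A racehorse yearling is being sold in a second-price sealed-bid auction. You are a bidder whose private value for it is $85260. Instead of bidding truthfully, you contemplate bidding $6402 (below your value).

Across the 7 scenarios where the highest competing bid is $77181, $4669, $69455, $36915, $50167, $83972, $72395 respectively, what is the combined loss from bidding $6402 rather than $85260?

$121475

The deviation costs you only when the competing bid falls strictly between $6402 and $85260; elsewhere both bids give the same outcome.
$77181: truthful payoff $8079, deviation payoff $0 → loss $8079.
$4669: outcomes coincide → loss $0.
$69455: truthful payoff $15805, deviation payoff $0 → loss $15805.
$36915: truthful payoff $48345, deviation payoff $0 → loss $48345.
$50167: truthful payoff $35093, deviation payoff $0 → loss $35093.
$83972: truthful payoff $1288, deviation payoff $0 → loss $1288.
$72395: truthful payoff $12865, deviation payoff $0 → loss $12865.
Total loss = $8079 + $15805 + $48345 + $35093 + $1288 + $12865 = $121475.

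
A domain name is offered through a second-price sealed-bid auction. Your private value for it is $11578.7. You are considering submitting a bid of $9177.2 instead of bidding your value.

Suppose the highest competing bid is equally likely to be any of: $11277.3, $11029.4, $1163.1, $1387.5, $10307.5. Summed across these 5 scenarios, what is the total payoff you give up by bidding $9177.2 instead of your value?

The deviation costs you only when the competing bid falls strictly between $9177.2 and $11578.7; elsewhere both bids give the same outcome.
$11277.3: truthful payoff $301.4, deviation payoff $0 → loss $301.4.
$11029.4: truthful payoff $549.3, deviation payoff $0 → loss $549.3.
$1163.1: outcomes coincide → loss $0.
$1387.5: outcomes coincide → loss $0.
$10307.5: truthful payoff $1271.2, deviation payoff $0 → loss $1271.2.
Total loss = $301.4 + $549.3 + $1271.2 = $2121.9.

$2121.9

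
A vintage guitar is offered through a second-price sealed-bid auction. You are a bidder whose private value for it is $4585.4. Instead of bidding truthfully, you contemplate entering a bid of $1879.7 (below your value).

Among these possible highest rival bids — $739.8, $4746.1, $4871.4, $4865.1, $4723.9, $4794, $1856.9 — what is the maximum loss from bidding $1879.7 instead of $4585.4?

$739.8: same outcome either way → loss $0.
$4746.1: same outcome either way → loss $0.
$4871.4: same outcome either way → loss $0.
$4865.1: same outcome either way → loss $0.
$4723.9: same outcome either way → loss $0.
$4794: same outcome either way → loss $0.
$1856.9: same outcome either way → loss $0.
Maximum loss: $0.

$0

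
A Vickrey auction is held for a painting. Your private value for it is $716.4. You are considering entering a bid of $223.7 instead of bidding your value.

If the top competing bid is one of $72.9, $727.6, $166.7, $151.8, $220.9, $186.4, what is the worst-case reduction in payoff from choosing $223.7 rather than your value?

$72.9: same outcome either way → loss $0.
$727.6: same outcome either way → loss $0.
$166.7: same outcome either way → loss $0.
$151.8: same outcome either way → loss $0.
$220.9: same outcome either way → loss $0.
$186.4: same outcome either way → loss $0.
Maximum loss: $0.

$0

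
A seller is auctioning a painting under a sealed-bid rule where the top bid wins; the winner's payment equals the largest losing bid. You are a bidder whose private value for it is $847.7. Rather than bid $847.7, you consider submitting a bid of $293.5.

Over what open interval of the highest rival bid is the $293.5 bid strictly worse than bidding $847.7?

If the competing bid is below $293.5, both bids win at the same price — no difference.
If it is above $847.7, both bids lose — no difference.
If it lies strictly between $293.5 and $847.7, bidding your value wins at a price below your value (positive payoff) while bidding $293.5 loses (payoff 0).
So the deviation strictly hurts on the open interval ($293.5, $847.7).

($293.5, $847.7)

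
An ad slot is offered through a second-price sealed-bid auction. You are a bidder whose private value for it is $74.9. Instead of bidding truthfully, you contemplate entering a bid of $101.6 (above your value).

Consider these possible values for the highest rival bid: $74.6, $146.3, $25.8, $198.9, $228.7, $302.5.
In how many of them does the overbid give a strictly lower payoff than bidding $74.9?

0

The deviation hurts exactly when the highest competing bid lies strictly between $74.9 and $101.6 — overbidding then wins at a price above your value.
$74.6: below both → same outcome either way.
$146.3: above both → same outcome either way.
$25.8: below both → same outcome either way.
$198.9: above both → same outcome either way.
$228.7: above both → same outcome either way.
$302.5: above both → same outcome either way.
Count: 0.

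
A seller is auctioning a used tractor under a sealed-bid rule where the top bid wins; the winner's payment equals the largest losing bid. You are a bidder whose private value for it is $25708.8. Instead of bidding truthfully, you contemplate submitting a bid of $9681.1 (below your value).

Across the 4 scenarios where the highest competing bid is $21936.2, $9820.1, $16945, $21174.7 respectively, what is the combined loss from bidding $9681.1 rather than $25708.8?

The deviation costs you only when the competing bid falls strictly between $9681.1 and $25708.8; elsewhere both bids give the same outcome.
$21936.2: truthful payoff $3772.6, deviation payoff $0 → loss $3772.6.
$9820.1: truthful payoff $15888.7, deviation payoff $0 → loss $15888.7.
$16945: truthful payoff $8763.8, deviation payoff $0 → loss $8763.8.
$21174.7: truthful payoff $4534.1, deviation payoff $0 → loss $4534.1.
Total loss = $3772.6 + $15888.7 + $8763.8 + $4534.1 = $32959.2.

$32959.2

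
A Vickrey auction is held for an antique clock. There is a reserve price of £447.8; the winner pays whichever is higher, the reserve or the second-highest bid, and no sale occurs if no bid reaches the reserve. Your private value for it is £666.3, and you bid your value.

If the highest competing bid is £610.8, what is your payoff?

Your bid £666.3 is the highest and exceeds the reserve.
Price = max(second-highest bid, reserve) = max(£610.8, £447.8) = £610.8.
Payoff = £666.3 − £610.8 = £55.5.

£55.5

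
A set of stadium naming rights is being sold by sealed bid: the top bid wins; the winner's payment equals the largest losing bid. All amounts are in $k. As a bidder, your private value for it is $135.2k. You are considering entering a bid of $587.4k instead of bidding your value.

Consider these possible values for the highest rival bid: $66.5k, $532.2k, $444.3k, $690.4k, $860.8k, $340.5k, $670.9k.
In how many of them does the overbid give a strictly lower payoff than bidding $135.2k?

3

The deviation hurts exactly when the highest competing bid lies strictly between $135.2k and $587.4k — overbidding then wins at a price above your value.
$66.5k: below both → same outcome either way.
$532.2k: inside the interval → strictly worse (loss $397k).
$444.3k: inside the interval → strictly worse (loss $309.1k).
$690.4k: above both → same outcome either way.
$860.8k: above both → same outcome either way.
$340.5k: inside the interval → strictly worse (loss $205.3k).
$670.9k: above both → same outcome either way.
Count: 3.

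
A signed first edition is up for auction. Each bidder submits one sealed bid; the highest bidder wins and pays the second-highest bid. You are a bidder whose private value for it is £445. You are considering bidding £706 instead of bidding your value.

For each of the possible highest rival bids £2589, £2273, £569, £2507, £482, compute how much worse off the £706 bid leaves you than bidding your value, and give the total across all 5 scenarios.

£161

The deviation costs you only when the competing bid falls strictly between £445 and £706; elsewhere both bids give the same outcome.
£2589: outcomes coincide → loss £0.
£2273: outcomes coincide → loss £0.
£569: truthful payoff £0, deviation payoff −£124 → loss £124.
£2507: outcomes coincide → loss £0.
£482: truthful payoff £0, deviation payoff −£37 → loss £37.
Total loss = £124 + £37 = £161.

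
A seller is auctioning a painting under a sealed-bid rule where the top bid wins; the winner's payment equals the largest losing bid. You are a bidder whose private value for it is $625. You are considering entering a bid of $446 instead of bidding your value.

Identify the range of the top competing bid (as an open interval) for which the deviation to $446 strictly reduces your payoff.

If the competing bid is below $446, both bids win at the same price — no difference.
If it is above $625, both bids lose — no difference.
If it lies strictly between $446 and $625, bidding your value wins at a price below your value (positive payoff) while bidding $446 loses (payoff 0).
So the deviation strictly hurts on the open interval ($446, $625).

($446, $625)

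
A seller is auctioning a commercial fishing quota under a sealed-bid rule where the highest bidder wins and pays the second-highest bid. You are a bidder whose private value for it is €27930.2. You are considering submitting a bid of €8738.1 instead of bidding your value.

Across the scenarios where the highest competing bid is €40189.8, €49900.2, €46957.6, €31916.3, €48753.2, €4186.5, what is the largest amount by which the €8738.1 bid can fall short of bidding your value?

€0

€40189.8: same outcome either way → loss €0.
€49900.2: same outcome either way → loss €0.
€46957.6: same outcome either way → loss €0.
€31916.3: same outcome either way → loss €0.
€48753.2: same outcome either way → loss €0.
€4186.5: same outcome either way → loss €0.
Maximum loss: €0.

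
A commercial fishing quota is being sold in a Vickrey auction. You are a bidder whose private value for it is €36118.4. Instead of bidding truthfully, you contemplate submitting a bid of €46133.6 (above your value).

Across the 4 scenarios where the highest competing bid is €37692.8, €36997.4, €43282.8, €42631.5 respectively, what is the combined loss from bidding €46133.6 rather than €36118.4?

€16130.9

The deviation costs you only when the competing bid falls strictly between €36118.4 and €46133.6; elsewhere both bids give the same outcome.
€37692.8: truthful payoff €0, deviation payoff −€1574.4 → loss €1574.4.
€36997.4: truthful payoff €0, deviation payoff −€879 → loss €879.
€43282.8: truthful payoff €0, deviation payoff −€7164.4 → loss €7164.4.
€42631.5: truthful payoff €0, deviation payoff −€6513.1 → loss €6513.1.
Total loss = €1574.4 + €879 + €7164.4 + €6513.1 = €16130.9.
Because the price is fixed by the runner-up's bid, deviating from your value can only change a good outcome into a bad one — never the reverse.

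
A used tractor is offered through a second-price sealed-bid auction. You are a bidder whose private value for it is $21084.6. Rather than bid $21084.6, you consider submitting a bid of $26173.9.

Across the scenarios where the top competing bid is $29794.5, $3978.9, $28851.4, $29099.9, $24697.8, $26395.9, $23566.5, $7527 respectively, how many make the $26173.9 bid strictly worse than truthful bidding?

The deviation hurts exactly when the highest competing bid lies strictly between $21084.6 and $26173.9 — overbidding then wins at a price above your value.
$29794.5: above both → same outcome either way.
$3978.9: below both → same outcome either way.
$28851.4: above both → same outcome either way.
$29099.9: above both → same outcome either way.
$24697.8: inside the interval → strictly worse (loss $3613.2).
$26395.9: above both → same outcome either way.
$23566.5: inside the interval → strictly worse (loss $2481.9).
$7527: below both → same outcome either way.
Count: 2.

2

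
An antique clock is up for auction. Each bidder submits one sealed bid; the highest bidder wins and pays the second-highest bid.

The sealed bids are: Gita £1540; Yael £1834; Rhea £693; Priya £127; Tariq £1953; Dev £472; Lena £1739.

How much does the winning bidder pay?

Highest bid: Tariq at £1953, so Tariq wins.
Second-highest bid: Yael at £1834 — that is the price the winner pays.

£1834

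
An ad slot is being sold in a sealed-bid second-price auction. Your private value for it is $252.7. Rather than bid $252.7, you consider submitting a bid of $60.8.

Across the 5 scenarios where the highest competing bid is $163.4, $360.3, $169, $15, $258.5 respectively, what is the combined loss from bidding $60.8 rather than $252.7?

The deviation costs you only when the competing bid falls strictly between $60.8 and $252.7; elsewhere both bids give the same outcome.
$163.4: truthful payoff $89.3, deviation payoff $0 → loss $89.3.
$360.3: outcomes coincide → loss $0.
$169: truthful payoff $83.7, deviation payoff $0 → loss $83.7.
$15: outcomes coincide → loss $0.
$258.5: outcomes coincide → loss $0.
Total loss = $89.3 + $83.7 = $173.
Because the price is fixed by the runner-up's bid, deviating from your value can only change a good outcome into a bad one — never the reverse.

$173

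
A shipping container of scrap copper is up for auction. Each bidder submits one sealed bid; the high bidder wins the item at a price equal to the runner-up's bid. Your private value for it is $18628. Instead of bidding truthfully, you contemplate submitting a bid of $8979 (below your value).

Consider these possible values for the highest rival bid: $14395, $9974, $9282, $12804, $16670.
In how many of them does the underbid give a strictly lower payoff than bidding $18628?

The deviation hurts exactly when the highest competing bid lies strictly between $8979 and $18628 — underbidding then forfeits a profitable win.
$14395: inside the interval → strictly worse (loss $4233).
$9974: inside the interval → strictly worse (loss $8654).
$9282: inside the interval → strictly worse (loss $9346).
$12804: inside the interval → strictly worse (loss $5824).
$16670: inside the interval → strictly worse (loss $1958).
Count: 5.

5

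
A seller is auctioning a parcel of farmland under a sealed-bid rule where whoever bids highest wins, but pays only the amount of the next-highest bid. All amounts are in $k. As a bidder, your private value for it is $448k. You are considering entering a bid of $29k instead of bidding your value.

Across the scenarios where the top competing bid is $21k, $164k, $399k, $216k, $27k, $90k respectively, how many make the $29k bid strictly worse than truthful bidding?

The deviation hurts exactly when the highest competing bid lies strictly between $29k and $448k — underbidding then forfeits a profitable win.
$21k: below both → same outcome either way.
$164k: inside the interval → strictly worse (loss $284k).
$399k: inside the interval → strictly worse (loss $49k).
$216k: inside the interval → strictly worse (loss $232k).
$27k: below both → same outcome either way.
$90k: inside the interval → strictly worse (loss $358k).
Count: 4.

4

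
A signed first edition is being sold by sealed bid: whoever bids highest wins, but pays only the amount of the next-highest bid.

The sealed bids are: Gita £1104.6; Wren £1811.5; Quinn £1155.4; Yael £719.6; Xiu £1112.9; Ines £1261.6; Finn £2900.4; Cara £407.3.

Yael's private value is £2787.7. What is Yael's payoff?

Highest bid: Finn at £2900.4, so Finn wins.
Second-highest bid: Wren at £1811.5 — that is the price the winner pays.
Yael did not win, so Yael pays nothing and receives nothing: payoff £0.

£0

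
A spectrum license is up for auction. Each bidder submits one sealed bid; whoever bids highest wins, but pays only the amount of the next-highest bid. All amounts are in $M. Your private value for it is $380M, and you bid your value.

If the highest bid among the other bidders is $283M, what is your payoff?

Your bid $380M exceeds the highest competing bid $283M, so you win.
In a second-price auction the winner pays the second-highest bid, $283M.
Payoff = value − price = $380M − $283M = $97M.

$97M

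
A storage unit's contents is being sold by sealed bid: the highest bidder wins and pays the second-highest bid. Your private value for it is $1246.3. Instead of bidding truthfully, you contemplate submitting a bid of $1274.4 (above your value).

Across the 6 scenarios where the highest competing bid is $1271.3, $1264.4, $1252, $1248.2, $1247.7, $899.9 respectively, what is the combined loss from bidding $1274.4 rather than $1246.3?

$52.1

The deviation costs you only when the competing bid falls strictly between $1246.3 and $1274.4; elsewhere both bids give the same outcome.
$1271.3: truthful payoff $0, deviation payoff −$25 → loss $25.
$1264.4: truthful payoff $0, deviation payoff −$18.1 → loss $18.1.
$1252: truthful payoff $0, deviation payoff −$5.7 → loss $5.7.
$1248.2: truthful payoff $0, deviation payoff −$1.9 → loss $1.9.
$1247.7: truthful payoff $0, deviation payoff −$1.4 → loss $1.4.
$899.9: outcomes coincide → loss $0.
Total loss = $25 + $18.1 + $5.7 + $1.9 + $1.4 = $52.1.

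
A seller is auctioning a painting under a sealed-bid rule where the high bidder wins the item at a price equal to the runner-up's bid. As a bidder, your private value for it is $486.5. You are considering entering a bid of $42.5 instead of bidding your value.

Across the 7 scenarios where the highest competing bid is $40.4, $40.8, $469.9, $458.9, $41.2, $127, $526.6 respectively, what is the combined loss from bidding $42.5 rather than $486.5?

$403.7

The deviation costs you only when the competing bid falls strictly between $42.5 and $486.5; elsewhere both bids give the same outcome.
$40.4: outcomes coincide → loss $0.
$40.8: outcomes coincide → loss $0.
$469.9: truthful payoff $16.6, deviation payoff $0 → loss $16.6.
$458.9: truthful payoff $27.6, deviation payoff $0 → loss $27.6.
$41.2: outcomes coincide → loss $0.
$127: truthful payoff $359.5, deviation payoff $0 → loss $359.5.
$526.6: outcomes coincide → loss $0.
Total loss = $16.6 + $27.6 + $359.5 = $403.7.
Truthful bidding weakly dominates here: raising your bid can only win items priced above your value, and lowering it can only forfeit items priced below.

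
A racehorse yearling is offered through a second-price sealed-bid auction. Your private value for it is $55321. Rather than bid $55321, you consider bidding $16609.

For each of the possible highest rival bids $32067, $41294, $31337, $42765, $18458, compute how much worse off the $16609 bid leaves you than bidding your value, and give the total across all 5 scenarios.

The deviation costs you only when the competing bid falls strictly between $16609 and $55321; elsewhere both bids give the same outcome.
$32067: truthful payoff $23254, deviation payoff $0 → loss $23254.
$41294: truthful payoff $14027, deviation payoff $0 → loss $14027.
$31337: truthful payoff $23984, deviation payoff $0 → loss $23984.
$42765: truthful payoff $12556, deviation payoff $0 → loss $12556.
$18458: truthful payoff $36863, deviation payoff $0 → loss $36863.
Total loss = $23254 + $14027 + $23984 + $12556 + $36863 = $110684.

$110684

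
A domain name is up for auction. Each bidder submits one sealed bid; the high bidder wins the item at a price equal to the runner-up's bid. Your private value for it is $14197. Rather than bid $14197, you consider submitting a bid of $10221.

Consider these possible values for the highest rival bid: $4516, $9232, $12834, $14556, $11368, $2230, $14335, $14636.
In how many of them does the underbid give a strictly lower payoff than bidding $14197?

2

The deviation hurts exactly when the highest competing bid lies strictly between $10221 and $14197 — underbidding then forfeits a profitable win.
$4516: below both → same outcome either way.
$9232: below both → same outcome either way.
$12834: inside the interval → strictly worse (loss $1363).
$14556: above both → same outcome either way.
$11368: inside the interval → strictly worse (loss $2829).
$2230: below both → same outcome either way.
$14335: above both → same outcome either way.
$14636: above both → same outcome either way.
Count: 2.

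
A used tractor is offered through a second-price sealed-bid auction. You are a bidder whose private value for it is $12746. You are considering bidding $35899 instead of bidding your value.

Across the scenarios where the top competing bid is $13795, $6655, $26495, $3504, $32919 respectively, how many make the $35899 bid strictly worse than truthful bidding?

The deviation hurts exactly when the highest competing bid lies strictly between $12746 and $35899 — overbidding then wins at a price above your value.
$13795: inside the interval → strictly worse (loss $1049).
$6655: below both → same outcome either way.
$26495: inside the interval → strictly worse (loss $13749).
$3504: below both → same outcome either way.
$32919: inside the interval → strictly worse (loss $20173).
Count: 3.

3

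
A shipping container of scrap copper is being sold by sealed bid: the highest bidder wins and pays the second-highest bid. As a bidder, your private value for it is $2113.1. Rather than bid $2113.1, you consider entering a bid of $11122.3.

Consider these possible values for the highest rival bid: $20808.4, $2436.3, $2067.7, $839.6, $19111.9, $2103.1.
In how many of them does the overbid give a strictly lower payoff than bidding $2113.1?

1

The deviation hurts exactly when the highest competing bid lies strictly between $2113.1 and $11122.3 — overbidding then wins at a price above your value.
$20808.4: above both → same outcome either way.
$2436.3: inside the interval → strictly worse (loss $323.2).
$2067.7: below both → same outcome either way.
$839.6: below both → same outcome either way.
$19111.9: above both → same outcome either way.
$2103.1: below both → same outcome either way.
Count: 1.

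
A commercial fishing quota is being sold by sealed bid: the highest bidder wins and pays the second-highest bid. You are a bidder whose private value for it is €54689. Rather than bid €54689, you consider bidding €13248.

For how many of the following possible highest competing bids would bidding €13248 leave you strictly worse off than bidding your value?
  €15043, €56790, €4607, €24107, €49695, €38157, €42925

5

The deviation hurts exactly when the highest competing bid lies strictly between €13248 and €54689 — underbidding then forfeits a profitable win.
€15043: inside the interval → strictly worse (loss €39646).
€56790: above both → same outcome either way.
€4607: below both → same outcome either way.
€24107: inside the interval → strictly worse (loss €30582).
€49695: inside the interval → strictly worse (loss €4994).
€38157: inside the interval → strictly worse (loss €16532).
€42925: inside the interval → strictly worse (loss €11764).
Count: 5.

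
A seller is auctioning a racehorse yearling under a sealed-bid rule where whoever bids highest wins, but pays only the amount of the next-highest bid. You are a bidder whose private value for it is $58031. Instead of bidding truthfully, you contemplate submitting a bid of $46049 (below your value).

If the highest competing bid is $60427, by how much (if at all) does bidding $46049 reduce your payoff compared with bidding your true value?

$0

Bidding your value $58031: you lose (since $58031 < $60427). Payoff $0.
Bidding $46049: you lose. Payoff $0.
Difference = $0 − $0 = $0; both bids lead to the same outcome because the competing bid is above both your value and your alternative bid.
Because the price is fixed by the runner-up's bid, deviating from your value can only change a good outcome into a bad one — never the reverse.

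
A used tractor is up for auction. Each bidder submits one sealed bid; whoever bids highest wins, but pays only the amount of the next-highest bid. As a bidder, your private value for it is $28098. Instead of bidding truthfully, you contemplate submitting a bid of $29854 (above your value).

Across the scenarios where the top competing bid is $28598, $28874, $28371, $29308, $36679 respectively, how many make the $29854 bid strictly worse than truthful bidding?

The deviation hurts exactly when the highest competing bid lies strictly between $28098 and $29854 — overbidding then wins at a price above your value.
$28598: inside the interval → strictly worse (loss $500).
$28874: inside the interval → strictly worse (loss $776).
$28371: inside the interval → strictly worse (loss $273).
$29308: inside the interval → strictly worse (loss $1210).
$36679: above both → same outcome either way.
Count: 4.

4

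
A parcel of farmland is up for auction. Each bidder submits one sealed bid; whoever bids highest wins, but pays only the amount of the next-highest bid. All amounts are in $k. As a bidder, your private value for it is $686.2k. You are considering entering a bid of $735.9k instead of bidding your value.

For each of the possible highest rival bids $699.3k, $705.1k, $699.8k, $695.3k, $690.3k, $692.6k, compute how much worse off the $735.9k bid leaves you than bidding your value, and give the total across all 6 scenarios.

$65.2k

The deviation costs you only when the competing bid falls strictly between $686.2k and $735.9k; elsewhere both bids give the same outcome.
$699.3k: truthful payoff $0k, deviation payoff −$13.1k → loss $13.1k.
$705.1k: truthful payoff $0k, deviation payoff −$18.9k → loss $18.9k.
$699.8k: truthful payoff $0k, deviation payoff −$13.6k → loss $13.6k.
$695.3k: truthful payoff $0k, deviation payoff −$9.1k → loss $9.1k.
$690.3k: truthful payoff $0k, deviation payoff −$4.1k → loss $4.1k.
$692.6k: truthful payoff $0k, deviation payoff −$6.4k → loss $6.4k.
Total loss = $13.1k + $18.9k + $13.6k + $9.1k + $4.1k + $6.4k = $65.2k.
Because the price is fixed by the runner-up's bid, deviating from your value can only change a good outcome into a bad one — never the reverse.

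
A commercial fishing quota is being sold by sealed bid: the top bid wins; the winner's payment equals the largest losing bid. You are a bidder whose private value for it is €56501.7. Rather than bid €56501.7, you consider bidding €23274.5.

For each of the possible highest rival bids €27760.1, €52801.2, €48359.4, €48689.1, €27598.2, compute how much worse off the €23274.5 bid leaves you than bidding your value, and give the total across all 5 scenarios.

€77300.5

The deviation costs you only when the competing bid falls strictly between €23274.5 and €56501.7; elsewhere both bids give the same outcome.
€27760.1: truthful payoff €28741.6, deviation payoff €0 → loss €28741.6.
€52801.2: truthful payoff €3700.5, deviation payoff €0 → loss €3700.5.
€48359.4: truthful payoff €8142.3, deviation payoff €0 → loss €8142.3.
€48689.1: truthful payoff €7812.6, deviation payoff €0 → loss €7812.6.
€27598.2: truthful payoff €28903.5, deviation payoff €0 → loss €28903.5.
Total loss = €28741.6 + €3700.5 + €8142.3 + €7812.6 + €28903.5 = €77300.5.
Because the price is fixed by the runner-up's bid, deviating from your value can only change a good outcome into a bad one — never the reverse.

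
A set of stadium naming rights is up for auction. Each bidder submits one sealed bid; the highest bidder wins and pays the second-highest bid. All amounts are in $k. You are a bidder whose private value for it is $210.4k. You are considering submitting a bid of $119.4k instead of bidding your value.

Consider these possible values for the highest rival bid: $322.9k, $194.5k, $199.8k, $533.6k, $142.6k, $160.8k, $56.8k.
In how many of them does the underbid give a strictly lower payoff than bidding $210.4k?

The deviation hurts exactly when the highest competing bid lies strictly between $119.4k and $210.4k — underbidding then forfeits a profitable win.
$322.9k: above both → same outcome either way.
$194.5k: inside the interval → strictly worse (loss $15.9k).
$199.8k: inside the interval → strictly worse (loss $10.6k).
$533.6k: above both → same outcome either way.
$142.6k: inside the interval → strictly worse (loss $67.8k).
$160.8k: inside the interval → strictly worse (loss $49.6k).
$56.8k: below both → same outcome either way.
Count: 4.

4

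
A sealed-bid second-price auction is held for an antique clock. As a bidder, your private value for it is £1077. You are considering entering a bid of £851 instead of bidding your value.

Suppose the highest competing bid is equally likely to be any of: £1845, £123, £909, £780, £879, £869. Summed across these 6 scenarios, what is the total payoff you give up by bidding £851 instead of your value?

The deviation costs you only when the competing bid falls strictly between £851 and £1077; elsewhere both bids give the same outcome.
£1845: outcomes coincide → loss £0.
£123: outcomes coincide → loss £0.
£909: truthful payoff £168, deviation payoff £0 → loss £168.
£780: outcomes coincide → loss £0.
£879: truthful payoff £198, deviation payoff £0 → loss £198.
£869: truthful payoff £208, deviation payoff £0 → loss £208.
Total loss = £168 + £198 + £208 = £574.
In a second-price auction your bid sets only whether you win, not what you pay, so bidding your true value is weakly dominant.

£574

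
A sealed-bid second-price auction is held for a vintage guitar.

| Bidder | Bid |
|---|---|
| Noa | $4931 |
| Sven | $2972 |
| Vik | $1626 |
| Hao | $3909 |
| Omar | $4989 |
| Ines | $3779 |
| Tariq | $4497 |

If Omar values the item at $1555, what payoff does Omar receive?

Highest bid: Omar at $4989, so Omar wins.
Second-highest bid: Noa at $4931 — that is the price the winner pays.
Omar's payoff = value − price = $1555 − $4931 = −$3376.

−$3376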